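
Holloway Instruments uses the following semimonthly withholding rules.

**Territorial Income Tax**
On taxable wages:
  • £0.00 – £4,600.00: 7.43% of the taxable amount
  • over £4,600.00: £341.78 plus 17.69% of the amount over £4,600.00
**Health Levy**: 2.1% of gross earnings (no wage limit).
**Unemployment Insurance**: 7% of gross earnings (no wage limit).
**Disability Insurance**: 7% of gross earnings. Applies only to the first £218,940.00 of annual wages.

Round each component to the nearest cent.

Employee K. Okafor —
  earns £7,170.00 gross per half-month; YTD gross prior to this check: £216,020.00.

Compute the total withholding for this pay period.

Territorial Income Tax: taxable = £7,170.00
  £341.78 + 17.69% × (£7,170.00 − £4,600.00) = £341.78 + 17.69% × £2,570.00 = £796.41
Health Levy: 2.1% × £7,170.00 = £150.57
Unemployment Insurance: 7% × £7,170.00 = £501.90
Disability Insurance: cap £218,940.00 − YTD £216,020.00 = £2,920.00 subject; 7% × £2,920.00 = £204.40
Total: £796.41 + £150.57 + £501.90 + £204.40 = £1,653.28

£1,653.28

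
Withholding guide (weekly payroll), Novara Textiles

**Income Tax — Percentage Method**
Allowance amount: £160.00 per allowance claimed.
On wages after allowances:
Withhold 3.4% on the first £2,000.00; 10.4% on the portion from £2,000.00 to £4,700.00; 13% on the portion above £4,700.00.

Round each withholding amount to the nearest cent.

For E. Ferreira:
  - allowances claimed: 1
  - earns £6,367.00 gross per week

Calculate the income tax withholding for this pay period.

Income Tax: taxable = £6,367.00 − 1×£160.00 = £6,207.00
  £348.80 + 13% × (£6,207.00 − £4,700.00) = £348.80 + 13% × £1,507.00 = £544.71

£544.71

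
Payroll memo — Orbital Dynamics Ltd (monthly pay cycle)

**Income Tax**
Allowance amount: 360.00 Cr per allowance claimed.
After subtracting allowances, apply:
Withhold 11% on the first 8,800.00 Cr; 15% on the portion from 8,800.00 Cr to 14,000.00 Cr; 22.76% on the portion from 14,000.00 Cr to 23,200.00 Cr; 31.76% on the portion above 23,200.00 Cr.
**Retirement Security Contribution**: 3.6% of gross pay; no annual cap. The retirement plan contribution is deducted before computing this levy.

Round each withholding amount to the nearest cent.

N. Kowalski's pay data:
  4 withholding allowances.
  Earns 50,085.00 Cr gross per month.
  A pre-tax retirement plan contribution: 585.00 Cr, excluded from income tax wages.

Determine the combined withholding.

Income Tax: taxable = 50,085.00 Cr − 585.00 Cr − 4×360.00 Cr = 48,060.00 Cr
  3,841.92 Cr + 31.76% × (48,060.00 Cr − 23,200.00 Cr) = 3,841.92 Cr + 31.76% × 24,860.00 Cr = 11,737.46 Cr
Retirement Security Contribution: 3.6% × 49,500.00 Cr = 1,782.00 Cr
Total: 11,737.46 Cr + 1,782.00 Cr = 13,519.46 Cr

13,519.46 Cr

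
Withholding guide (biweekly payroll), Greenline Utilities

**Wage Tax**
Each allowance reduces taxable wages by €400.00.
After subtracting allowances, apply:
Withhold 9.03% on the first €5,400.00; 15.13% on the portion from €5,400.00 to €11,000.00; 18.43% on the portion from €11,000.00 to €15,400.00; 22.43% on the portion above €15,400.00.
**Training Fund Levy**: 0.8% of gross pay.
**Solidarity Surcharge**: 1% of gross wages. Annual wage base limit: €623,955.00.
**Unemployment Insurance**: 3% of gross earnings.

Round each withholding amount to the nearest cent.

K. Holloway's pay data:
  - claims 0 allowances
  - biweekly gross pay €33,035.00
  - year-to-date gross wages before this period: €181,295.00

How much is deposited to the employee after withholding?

Wage Tax: taxable = €33,035.00
  €2,145.82 + 22.43% × (€33,035.00 − €15,400.00) = €2,145.82 + 22.43% × €17,635.00 = €6,101.35
Training Fund Levy: 0.8% × €33,035.00 = €264.28
Solidarity Surcharge: 1% × €33,035.00 = €330.35
Unemployment Insurance: 3% × €33,035.00 = €991.05
Total withheld: €6,101.35 + €264.28 + €330.35 + €991.05 = €7,687.03
Net pay: €33,035.00 − €7,687.03 = €25,347.97

€25,347.97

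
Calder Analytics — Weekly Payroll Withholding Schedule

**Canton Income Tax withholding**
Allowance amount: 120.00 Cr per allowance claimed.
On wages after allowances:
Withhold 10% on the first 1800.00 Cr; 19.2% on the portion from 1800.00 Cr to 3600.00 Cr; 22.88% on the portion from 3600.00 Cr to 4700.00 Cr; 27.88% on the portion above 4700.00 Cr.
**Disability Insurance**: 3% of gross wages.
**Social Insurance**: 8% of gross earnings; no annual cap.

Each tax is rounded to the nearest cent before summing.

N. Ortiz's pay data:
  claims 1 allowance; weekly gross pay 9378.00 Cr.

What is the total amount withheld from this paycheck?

Canton Income Tax: taxable = 9378.00 Cr − 1×120.00 Cr = 9258.00 Cr
  777.28 Cr + 27.88% × (9258.00 Cr − 4700.00 Cr) = 777.28 Cr + 27.88% × 4558.00 Cr = 2048.05 Cr
Disability Insurance: 3% × 9378.00 Cr = 281.34 Cr
Social Insurance: 8% × 9378.00 Cr = 750.24 Cr
Total: 2048.05 Cr + 281.34 Cr + 750.24 Cr = 3079.63 Cr

3079.63 Cr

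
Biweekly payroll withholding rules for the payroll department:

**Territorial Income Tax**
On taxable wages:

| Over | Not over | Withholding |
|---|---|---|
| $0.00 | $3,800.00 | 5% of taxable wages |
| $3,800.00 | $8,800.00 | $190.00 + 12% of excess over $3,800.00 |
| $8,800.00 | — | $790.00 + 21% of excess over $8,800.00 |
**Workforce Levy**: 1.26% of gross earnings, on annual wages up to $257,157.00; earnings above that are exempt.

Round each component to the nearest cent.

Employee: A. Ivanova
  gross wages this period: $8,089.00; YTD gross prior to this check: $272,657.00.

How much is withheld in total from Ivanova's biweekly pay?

$704.68

Territorial Income Tax: taxable = $8,089.00
  $190.00 + 12% × ($8,089.00 − $3,800.00) = $190.00 + 12% × $4,289.00 = $704.68
Workforce Levy: YTD $272,657.00 ≥ cap $257,157.00 → $0.00
Total: $704.68 + $0.00 = $704.68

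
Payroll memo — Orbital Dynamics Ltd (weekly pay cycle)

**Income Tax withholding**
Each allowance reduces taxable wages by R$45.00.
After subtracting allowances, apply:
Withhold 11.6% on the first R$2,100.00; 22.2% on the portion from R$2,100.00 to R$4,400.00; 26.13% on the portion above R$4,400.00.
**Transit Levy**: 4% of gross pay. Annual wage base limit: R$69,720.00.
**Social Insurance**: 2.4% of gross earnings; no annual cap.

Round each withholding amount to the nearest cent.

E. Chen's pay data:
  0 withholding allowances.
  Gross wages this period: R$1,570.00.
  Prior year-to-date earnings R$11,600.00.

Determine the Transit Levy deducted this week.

Transit Levy: 4% × R$1,570.00 = R$62.80

R$62.80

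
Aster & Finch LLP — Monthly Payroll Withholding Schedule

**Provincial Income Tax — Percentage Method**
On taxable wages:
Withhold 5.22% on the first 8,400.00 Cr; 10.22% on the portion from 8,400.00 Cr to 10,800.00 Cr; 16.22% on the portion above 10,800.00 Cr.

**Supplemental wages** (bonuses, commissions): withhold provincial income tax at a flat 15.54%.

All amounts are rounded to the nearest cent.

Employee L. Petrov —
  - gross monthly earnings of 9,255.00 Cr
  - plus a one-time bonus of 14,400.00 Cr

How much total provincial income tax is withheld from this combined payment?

2,763.62 Cr

Provincial Income Tax: taxable = 9,255.00 Cr
  438.48 Cr + 10.22% × (9,255.00 Cr − 8,400.00 Cr) = 438.48 Cr + 10.22% × 855.00 Cr = 525.86 Cr
Supplemental (15.54% flat on bonus): 15.54% × 14,400.00 Cr = 2,237.76 Cr
Total provincial income tax: 525.86 Cr + 2,237.76 Cr = 2,763.62 Cr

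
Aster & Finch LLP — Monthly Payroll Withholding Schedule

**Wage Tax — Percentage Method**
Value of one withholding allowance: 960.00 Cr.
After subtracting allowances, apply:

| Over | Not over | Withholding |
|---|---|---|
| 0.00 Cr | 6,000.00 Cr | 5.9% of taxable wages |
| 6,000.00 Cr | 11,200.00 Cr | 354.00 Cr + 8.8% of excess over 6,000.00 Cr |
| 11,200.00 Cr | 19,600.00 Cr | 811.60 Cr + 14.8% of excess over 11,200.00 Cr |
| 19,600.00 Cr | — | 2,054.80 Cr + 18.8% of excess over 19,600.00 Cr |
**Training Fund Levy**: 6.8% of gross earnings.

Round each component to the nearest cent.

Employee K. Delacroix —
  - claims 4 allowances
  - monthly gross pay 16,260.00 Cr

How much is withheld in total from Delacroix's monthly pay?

2,097.84 Cr

Wage Tax: taxable = 16,260.00 Cr − 4×960.00 Cr = 12,420.00 Cr
  811.60 Cr + 14.8% × (12,420.00 Cr − 11,200.00 Cr) = 811.60 Cr + 14.8% × 1,220.00 Cr = 992.16 Cr
Training Fund Levy: 6.8% × 16,260.00 Cr = 1,105.68 Cr
Total: 992.16 Cr + 1,105.68 Cr = 2,097.84 Cr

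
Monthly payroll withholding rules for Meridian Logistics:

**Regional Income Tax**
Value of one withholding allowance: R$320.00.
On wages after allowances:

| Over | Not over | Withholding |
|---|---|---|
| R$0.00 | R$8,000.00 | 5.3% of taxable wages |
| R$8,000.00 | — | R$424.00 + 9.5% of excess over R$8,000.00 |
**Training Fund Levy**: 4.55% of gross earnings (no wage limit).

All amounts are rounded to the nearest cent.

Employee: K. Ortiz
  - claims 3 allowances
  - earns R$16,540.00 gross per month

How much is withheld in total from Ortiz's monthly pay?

Regional Income Tax: taxable = R$16,540.00 − 3×R$320.00 = R$15,580.00
  R$424.00 + 9.5% × (R$15,580.00 − R$8,000.00) = R$424.00 + 9.5% × R$7,580.00 = R$1,144.10
Training Fund Levy: 4.55% × R$16,540.00 = R$752.57
Total: R$1,144.10 + R$752.57 = R$1,896.67

R$1,896.67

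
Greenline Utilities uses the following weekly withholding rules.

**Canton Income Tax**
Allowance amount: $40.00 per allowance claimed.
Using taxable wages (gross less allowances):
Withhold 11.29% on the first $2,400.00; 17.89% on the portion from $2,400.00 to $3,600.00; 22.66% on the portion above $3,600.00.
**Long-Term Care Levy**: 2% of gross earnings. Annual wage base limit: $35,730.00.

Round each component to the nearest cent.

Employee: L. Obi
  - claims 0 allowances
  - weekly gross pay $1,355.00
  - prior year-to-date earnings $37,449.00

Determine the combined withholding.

Canton Income Tax: taxable = $1,355.00
  11.29% × $1,355.00 = $152.98
Long-Term Care Levy: YTD $37,449.00 ≥ cap $35,730.00 → $0.00
Total: $152.98 + $0.00 = $152.98

$152.98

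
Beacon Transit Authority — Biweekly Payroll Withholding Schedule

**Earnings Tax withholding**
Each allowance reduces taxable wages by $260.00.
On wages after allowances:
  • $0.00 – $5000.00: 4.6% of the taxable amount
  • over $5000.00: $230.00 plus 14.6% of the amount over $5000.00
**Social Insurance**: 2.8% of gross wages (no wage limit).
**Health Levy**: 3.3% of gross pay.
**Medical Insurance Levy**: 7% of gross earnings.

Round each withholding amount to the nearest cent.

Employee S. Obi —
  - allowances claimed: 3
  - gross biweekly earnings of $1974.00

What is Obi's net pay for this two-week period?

$1660.49

Earnings Tax: taxable = $1974.00 − 3×$260.00 = $1194.00
  4.6% × $1194.00 = $54.92
Social Insurance: 2.8% × $1974.00 = $55.27
Health Levy: 3.3% × $1974.00 = $65.14
Medical Insurance Levy: 7% × $1974.00 = $138.18
Total withheld: $54.92 + $55.27 + $65.14 + $138.18 = $313.51
Net pay: $1974.00 − $313.51 = $1660.49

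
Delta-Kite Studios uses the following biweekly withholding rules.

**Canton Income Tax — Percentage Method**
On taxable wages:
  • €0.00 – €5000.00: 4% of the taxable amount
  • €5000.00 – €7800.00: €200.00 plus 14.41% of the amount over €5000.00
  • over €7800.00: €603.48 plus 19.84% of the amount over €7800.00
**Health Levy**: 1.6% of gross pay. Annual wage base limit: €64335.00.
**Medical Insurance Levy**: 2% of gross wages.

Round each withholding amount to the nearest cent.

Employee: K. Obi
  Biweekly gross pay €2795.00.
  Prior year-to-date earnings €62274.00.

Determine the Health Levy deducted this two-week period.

€32.98

Health Levy: cap €64335.00 − YTD €62274.00 = €2061.00 subject; 1.6% × €2061.00 = €32.98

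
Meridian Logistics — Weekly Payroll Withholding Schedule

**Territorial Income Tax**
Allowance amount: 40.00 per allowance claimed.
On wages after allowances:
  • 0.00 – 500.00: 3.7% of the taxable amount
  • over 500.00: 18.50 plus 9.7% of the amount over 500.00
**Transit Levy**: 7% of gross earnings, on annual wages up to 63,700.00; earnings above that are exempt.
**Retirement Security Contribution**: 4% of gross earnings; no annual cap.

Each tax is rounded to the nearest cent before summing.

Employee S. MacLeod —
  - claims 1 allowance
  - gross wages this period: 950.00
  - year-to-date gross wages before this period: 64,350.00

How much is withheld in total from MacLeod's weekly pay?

96.27

Territorial Income Tax: taxable = 950.00 − 1×40.00 = 910.00
  18.50 + 9.7% × (910.00 − 500.00) = 18.50 + 9.7% × 410.00 = 58.27
Transit Levy: YTD 64,350.00 ≥ cap 63,700.00 → 0.00
Retirement Security Contribution: 4% × 950.00 = 38.00
Total: 58.27 + 0.00 + 38.00 = 96.27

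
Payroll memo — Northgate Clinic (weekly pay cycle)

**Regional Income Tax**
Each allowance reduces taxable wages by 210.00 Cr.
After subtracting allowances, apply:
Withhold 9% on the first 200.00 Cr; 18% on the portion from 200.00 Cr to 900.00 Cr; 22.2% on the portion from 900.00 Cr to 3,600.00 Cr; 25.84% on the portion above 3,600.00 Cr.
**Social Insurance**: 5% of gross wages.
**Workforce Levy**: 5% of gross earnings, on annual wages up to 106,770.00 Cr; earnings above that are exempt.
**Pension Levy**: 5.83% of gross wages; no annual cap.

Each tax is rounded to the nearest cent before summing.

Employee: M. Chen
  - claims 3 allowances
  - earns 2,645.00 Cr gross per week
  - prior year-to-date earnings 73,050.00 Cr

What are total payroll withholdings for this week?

Regional Income Tax: taxable = 2,645.00 Cr − 3×210.00 Cr = 2,015.00 Cr
  144.00 Cr + 22.2% × (2,015.00 Cr − 900.00 Cr) = 144.00 Cr + 22.2% × 1,115.00 Cr = 391.53 Cr
Social Insurance: 5% × 2,645.00 Cr = 132.25 Cr
Workforce Levy: 5% × 2,645.00 Cr = 132.25 Cr
Pension Levy: 5.83% × 2,645.00 Cr = 154.20 Cr
Total: 391.53 Cr + 132.25 Cr + 132.25 Cr + 154.20 Cr = 810.23 Cr

810.23 Cr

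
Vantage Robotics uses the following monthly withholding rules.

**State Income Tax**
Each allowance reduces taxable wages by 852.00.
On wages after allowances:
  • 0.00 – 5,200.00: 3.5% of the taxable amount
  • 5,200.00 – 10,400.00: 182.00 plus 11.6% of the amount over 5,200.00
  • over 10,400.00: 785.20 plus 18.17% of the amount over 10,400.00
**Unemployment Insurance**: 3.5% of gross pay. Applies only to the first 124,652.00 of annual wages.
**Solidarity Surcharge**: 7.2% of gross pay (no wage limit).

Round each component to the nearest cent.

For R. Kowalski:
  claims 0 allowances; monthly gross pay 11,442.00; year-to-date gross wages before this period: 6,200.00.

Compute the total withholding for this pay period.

State Income Tax: taxable = 11,442.00
  785.20 + 18.17% × (11,442.00 − 10,400.00) = 785.20 + 18.17% × 1,042.00 = 974.53
Unemployment Insurance: 3.5% × 11,442.00 = 400.47
Solidarity Surcharge: 7.2% × 11,442.00 = 823.82
Total: 974.53 + 400.47 + 823.82 = 2,198.82

2,198.82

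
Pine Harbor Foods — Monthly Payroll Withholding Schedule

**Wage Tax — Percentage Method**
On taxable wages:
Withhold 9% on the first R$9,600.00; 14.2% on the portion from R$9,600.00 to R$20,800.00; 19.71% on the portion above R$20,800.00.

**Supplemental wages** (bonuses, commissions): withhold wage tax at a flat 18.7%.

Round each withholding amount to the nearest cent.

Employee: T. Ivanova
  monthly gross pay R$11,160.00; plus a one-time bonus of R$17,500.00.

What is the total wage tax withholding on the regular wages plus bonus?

Wage Tax: taxable = R$11,160.00
  R$864.00 + 14.2% × (R$11,160.00 − R$9,600.00) = R$864.00 + 14.2% × R$1,560.00 = R$1,085.52
Supplemental (18.7% flat on bonus): 18.7% × R$17,500.00 = R$3,272.50
Total wage tax: R$1,085.52 + R$3,272.50 = R$4,358.02

R$4,358.02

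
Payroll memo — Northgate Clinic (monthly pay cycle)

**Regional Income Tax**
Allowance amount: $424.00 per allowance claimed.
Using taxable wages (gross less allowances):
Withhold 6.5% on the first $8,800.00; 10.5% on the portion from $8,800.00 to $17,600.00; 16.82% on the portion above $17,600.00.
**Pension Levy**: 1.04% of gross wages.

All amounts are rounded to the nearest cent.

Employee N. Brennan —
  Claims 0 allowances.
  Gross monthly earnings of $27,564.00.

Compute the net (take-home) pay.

$24,105.39

Regional Income Tax: taxable = $27,564.00
  $1,496.00 + 16.82% × ($27,564.00 − $17,600.00) = $1,496.00 + 16.82% × $9,964.00 = $3,171.94
Pension Levy: 1.04% × $27,564.00 = $286.67
Total withheld: $3,171.94 + $286.67 = $3,458.61
Net pay: $27,564.00 − $3,458.61 = $24,105.39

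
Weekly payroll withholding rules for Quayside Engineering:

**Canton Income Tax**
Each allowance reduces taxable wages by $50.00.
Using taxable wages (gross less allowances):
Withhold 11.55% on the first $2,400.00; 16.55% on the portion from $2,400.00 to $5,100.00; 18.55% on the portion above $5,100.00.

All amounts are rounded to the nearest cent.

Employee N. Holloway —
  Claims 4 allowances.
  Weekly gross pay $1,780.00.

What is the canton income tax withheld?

Canton Income Tax: taxable = $1,780.00 − 4×$50.00 = $1,580.00
  11.55% × $1,580.00 = $182.49

$182.49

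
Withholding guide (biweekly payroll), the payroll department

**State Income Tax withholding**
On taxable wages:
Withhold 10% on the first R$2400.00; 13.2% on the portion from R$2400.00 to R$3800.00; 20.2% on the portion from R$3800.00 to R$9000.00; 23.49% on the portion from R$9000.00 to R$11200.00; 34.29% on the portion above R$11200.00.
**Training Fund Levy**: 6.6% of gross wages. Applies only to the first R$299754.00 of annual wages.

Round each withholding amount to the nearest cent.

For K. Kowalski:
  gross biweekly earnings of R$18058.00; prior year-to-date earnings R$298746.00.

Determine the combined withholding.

State Income Tax: taxable = R$18058.00
  R$1991.98 + 34.29% × (R$18058.00 − R$11200.00) = R$1991.98 + 34.29% × R$6858.00 = R$4343.59
Training Fund Levy: cap R$299754.00 − YTD R$298746.00 = R$1008.00 subject; 6.6% × R$1008.00 = R$66.53
Total: R$4343.59 + R$66.53 = R$4410.12

R$4410.12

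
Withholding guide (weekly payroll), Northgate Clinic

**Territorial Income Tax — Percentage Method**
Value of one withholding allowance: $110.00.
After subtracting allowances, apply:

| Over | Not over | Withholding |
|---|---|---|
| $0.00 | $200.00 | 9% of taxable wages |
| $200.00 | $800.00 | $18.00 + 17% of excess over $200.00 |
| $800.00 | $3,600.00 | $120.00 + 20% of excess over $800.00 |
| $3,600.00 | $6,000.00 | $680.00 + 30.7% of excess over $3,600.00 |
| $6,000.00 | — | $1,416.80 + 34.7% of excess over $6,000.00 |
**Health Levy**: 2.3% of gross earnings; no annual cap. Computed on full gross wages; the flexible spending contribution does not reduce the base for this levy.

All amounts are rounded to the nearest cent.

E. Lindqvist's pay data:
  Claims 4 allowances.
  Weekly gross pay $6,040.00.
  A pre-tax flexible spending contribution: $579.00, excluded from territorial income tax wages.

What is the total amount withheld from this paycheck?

$1,255.17

Territorial Income Tax: taxable = $6,040.00 − $579.00 − 4×$110.00 = $5,021.00
  $680.00 + 30.7% × ($5,021.00 − $3,600.00) = $680.00 + 30.7% × $1,421.00 = $1,116.25
Health Levy: 2.3% × $6,040.00 = $138.92
Total: $1,116.25 + $138.92 = $1,255.17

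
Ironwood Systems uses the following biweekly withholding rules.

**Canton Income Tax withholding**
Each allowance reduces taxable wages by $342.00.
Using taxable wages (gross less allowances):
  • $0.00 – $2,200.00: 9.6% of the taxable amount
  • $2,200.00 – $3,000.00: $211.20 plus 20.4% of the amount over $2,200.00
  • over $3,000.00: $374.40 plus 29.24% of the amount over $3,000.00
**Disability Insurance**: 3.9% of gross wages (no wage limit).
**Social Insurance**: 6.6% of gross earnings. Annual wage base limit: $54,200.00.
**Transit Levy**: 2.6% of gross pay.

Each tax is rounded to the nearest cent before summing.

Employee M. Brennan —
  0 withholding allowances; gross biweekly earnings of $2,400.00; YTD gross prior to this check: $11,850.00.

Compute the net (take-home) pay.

$1,833.60

Canton Income Tax: taxable = $2,400.00
  $211.20 + 20.4% × ($2,400.00 − $2,200.00) = $211.20 + 20.4% × $200.00 = $252.00
Disability Insurance: 3.9% × $2,400.00 = $93.60
Social Insurance: 6.6% × $2,400.00 = $158.40
Transit Levy: 2.6% × $2,400.00 = $62.40
Total withheld: $252.00 + $93.60 + $158.40 + $62.40 = $566.40
Net pay: $2,400.00 − $566.40 = $1,833.60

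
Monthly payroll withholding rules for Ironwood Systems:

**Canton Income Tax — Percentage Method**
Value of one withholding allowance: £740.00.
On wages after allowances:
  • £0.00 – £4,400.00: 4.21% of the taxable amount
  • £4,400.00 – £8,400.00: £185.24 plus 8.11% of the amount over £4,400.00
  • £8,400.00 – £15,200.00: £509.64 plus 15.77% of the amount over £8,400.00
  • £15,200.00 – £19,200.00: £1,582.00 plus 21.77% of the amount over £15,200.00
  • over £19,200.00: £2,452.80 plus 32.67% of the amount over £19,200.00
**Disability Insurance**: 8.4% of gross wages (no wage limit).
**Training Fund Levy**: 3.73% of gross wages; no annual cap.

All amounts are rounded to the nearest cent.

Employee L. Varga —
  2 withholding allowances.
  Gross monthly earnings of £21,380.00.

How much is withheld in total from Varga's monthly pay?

Canton Income Tax: taxable = £21,380.00 − 2×£740.00 = £19,900.00
  £2,452.80 + 32.67% × (£19,900.00 − £19,200.00) = £2,452.80 + 32.67% × £700.00 = £2,681.49
Disability Insurance: 8.4% × £21,380.00 = £1,795.92
Training Fund Levy: 3.73% × £21,380.00 = £797.47
Total: £2,681.49 + £1,795.92 + £797.47 = £5,274.88

£5,274.88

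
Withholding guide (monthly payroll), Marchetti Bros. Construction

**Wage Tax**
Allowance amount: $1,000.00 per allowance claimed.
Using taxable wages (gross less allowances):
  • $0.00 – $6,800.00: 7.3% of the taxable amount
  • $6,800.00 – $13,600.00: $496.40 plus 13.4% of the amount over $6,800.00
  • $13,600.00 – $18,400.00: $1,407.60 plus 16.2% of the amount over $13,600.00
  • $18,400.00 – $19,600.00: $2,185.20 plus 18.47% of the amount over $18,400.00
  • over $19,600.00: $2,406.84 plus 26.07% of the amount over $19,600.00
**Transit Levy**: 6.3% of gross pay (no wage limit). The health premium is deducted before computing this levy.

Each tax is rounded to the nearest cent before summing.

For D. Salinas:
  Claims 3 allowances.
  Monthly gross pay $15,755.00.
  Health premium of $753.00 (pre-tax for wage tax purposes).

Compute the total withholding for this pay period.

$2,138.60

Wage Tax: taxable = $15,755.00 − $753.00 − 3×$1,000.00 = $12,002.00
  $496.40 + 13.4% × ($12,002.00 − $6,800.00) = $496.40 + 13.4% × $5,202.00 = $1,193.47
Transit Levy: 6.3% × $15,002.00 = $945.13
Total: $1,193.47 + $945.13 = $2,138.60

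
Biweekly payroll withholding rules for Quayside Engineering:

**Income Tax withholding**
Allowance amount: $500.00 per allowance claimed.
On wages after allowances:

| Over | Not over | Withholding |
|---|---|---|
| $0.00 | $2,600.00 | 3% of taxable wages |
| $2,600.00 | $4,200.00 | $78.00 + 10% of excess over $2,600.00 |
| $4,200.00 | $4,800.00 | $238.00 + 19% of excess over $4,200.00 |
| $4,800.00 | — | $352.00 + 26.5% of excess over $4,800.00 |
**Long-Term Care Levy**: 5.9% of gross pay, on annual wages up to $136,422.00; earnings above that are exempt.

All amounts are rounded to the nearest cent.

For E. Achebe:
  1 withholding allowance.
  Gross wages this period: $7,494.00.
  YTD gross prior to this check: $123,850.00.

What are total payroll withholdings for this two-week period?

Income Tax: taxable = $7,494.00 − 1×$500.00 = $6,994.00
  $352.00 + 26.5% × ($6,994.00 − $4,800.00) = $352.00 + 26.5% × $2,194.00 = $933.41
Long-Term Care Levy: 5.9% × $7,494.00 = $442.15
Total: $933.41 + $442.15 = $1,375.56

$1,375.56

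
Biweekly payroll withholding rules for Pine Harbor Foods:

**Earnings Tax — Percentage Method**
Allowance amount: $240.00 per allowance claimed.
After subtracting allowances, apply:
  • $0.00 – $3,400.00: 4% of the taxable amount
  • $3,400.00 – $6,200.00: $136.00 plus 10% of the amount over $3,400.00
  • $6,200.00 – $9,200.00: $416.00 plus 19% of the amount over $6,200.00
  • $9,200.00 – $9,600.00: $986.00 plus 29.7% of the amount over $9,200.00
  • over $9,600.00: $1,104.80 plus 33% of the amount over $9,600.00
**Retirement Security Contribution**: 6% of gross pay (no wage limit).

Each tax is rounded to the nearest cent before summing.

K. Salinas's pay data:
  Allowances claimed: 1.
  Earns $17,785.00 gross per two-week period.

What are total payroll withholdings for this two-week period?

Earnings Tax: taxable = $17,785.00 − 1×$240.00 = $17,545.00
  $1,104.80 + 33% × ($17,545.00 − $9,600.00) = $1,104.80 + 33% × $7,945.00 = $3,726.65
Retirement Security Contribution: 6% × $17,785.00 = $1,067.10
Total: $3,726.65 + $1,067.10 = $4,793.75

$4,793.75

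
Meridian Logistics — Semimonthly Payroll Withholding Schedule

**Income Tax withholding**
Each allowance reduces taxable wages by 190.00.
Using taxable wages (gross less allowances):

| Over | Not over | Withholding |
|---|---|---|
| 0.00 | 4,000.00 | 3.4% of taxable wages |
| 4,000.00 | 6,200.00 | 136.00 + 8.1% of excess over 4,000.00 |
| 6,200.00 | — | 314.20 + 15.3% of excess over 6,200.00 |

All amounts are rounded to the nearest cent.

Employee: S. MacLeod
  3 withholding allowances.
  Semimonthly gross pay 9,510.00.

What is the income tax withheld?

733.42

Income Tax: taxable = 9,510.00 − 3×190.00 = 8,940.00
  314.20 + 15.3% × (8,940.00 − 6,200.00) = 314.20 + 15.3% × 2,740.00 = 733.42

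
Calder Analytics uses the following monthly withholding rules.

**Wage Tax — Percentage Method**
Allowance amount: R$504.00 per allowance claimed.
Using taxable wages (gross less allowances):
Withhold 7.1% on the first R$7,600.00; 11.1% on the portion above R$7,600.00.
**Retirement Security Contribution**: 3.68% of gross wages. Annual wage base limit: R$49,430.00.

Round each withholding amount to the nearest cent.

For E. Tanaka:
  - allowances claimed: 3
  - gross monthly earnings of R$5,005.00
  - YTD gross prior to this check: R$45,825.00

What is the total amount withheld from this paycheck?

Wage Tax: taxable = R$5,005.00 − 3×R$504.00 = R$3,493.00
  7.1% × R$3,493.00 = R$248.00
Retirement Security Contribution: cap R$49,430.00 − YTD R$45,825.00 = R$3,605.00 subject; 3.68% × R$3,605.00 = R$132.66
Total: R$248.00 + R$132.66 = R$380.66

R$380.66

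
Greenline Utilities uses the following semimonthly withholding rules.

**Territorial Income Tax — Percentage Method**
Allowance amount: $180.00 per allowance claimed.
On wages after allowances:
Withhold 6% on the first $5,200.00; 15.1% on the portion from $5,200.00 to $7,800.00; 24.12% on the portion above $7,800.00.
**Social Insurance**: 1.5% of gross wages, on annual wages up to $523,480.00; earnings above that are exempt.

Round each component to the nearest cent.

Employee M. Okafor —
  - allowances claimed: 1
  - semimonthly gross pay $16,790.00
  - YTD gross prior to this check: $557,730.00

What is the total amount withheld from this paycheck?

$2,829.57

Territorial Income Tax: taxable = $16,790.00 − 1×$180.00 = $16,610.00
  $704.60 + 24.12% × ($16,610.00 − $7,800.00) = $704.60 + 24.12% × $8,810.00 = $2,829.57
Social Insurance: YTD $557,730.00 ≥ cap $523,480.00 → $0.00
Total: $2,829.57 + $0.00 = $2,829.57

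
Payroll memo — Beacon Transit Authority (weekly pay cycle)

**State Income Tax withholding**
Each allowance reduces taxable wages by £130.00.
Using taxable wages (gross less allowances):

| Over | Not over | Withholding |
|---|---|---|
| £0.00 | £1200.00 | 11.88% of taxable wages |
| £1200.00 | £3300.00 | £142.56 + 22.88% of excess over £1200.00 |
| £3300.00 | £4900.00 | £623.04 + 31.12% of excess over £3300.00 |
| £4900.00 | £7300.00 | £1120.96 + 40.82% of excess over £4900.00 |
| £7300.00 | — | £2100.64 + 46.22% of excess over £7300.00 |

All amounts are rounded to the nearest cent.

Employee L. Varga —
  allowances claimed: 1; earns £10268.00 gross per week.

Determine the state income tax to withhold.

£3412.36

State Income Tax: taxable = £10268.00 − 1×£130.00 = £10138.00
  £2100.64 + 46.22% × (£10138.00 − £7300.00) = £2100.64 + 46.22% × £2838.00 = £3412.36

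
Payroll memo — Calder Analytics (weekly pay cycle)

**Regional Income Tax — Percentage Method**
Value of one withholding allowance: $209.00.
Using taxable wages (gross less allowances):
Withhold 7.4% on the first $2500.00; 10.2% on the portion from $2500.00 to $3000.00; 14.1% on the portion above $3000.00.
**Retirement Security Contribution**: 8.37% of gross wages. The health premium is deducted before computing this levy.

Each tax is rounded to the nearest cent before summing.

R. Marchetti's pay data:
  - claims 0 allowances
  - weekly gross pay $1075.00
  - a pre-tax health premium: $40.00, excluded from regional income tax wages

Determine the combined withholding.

$163.22

Regional Income Tax: taxable = $1075.00 − $40.00 = $1035.00
  7.4% × $1035.00 = $76.59
Retirement Security Contribution: 8.37% × $1035.00 = $86.63
Total: $76.59 + $86.63 = $163.22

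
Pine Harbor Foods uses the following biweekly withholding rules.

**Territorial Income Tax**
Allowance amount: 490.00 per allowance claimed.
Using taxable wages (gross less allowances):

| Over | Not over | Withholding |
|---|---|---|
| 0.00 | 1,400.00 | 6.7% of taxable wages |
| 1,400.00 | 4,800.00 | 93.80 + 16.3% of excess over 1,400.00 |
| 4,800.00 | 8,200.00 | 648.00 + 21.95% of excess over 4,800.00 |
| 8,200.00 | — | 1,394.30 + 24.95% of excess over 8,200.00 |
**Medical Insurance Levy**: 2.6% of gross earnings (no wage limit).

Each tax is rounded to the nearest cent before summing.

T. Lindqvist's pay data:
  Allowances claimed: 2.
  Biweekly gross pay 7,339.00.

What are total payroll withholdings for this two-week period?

Territorial Income Tax: taxable = 7,339.00 − 2×490.00 = 6,359.00
  648.00 + 21.95% × (6,359.00 − 4,800.00) = 648.00 + 21.95% × 1,559.00 = 990.20
Medical Insurance Levy: 2.6% × 7,339.00 = 190.81
Total: 990.20 + 190.81 = 1,181.01

1,181.01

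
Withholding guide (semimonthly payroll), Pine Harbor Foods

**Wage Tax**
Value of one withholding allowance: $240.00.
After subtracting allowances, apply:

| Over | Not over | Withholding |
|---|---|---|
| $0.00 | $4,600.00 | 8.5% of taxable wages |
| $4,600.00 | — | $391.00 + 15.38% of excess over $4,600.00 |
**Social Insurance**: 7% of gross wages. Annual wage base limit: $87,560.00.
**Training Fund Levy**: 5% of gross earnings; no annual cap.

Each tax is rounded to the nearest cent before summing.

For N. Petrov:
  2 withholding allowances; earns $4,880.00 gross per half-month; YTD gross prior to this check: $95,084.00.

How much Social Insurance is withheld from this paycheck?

Social Insurance: YTD $95,084.00 ≥ cap $87,560.00 → $0.00

$0.00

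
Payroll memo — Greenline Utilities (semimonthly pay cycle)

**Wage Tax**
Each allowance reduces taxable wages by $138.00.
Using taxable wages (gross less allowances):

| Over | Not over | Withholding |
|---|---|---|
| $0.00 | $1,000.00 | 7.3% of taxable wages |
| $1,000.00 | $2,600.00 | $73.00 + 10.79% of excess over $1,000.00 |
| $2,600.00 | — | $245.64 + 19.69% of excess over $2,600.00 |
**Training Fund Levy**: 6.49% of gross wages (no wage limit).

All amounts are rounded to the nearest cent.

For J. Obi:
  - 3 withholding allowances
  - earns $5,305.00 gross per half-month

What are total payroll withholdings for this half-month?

Wage Tax: taxable = $5,305.00 − 3×$138.00 = $4,891.00
  $245.64 + 19.69% × ($4,891.00 − $2,600.00) = $245.64 + 19.69% × $2,291.00 = $696.74
Training Fund Levy: 6.49% × $5,305.00 = $344.29
Total: $696.74 + $344.29 = $1,041.03

$1,041.03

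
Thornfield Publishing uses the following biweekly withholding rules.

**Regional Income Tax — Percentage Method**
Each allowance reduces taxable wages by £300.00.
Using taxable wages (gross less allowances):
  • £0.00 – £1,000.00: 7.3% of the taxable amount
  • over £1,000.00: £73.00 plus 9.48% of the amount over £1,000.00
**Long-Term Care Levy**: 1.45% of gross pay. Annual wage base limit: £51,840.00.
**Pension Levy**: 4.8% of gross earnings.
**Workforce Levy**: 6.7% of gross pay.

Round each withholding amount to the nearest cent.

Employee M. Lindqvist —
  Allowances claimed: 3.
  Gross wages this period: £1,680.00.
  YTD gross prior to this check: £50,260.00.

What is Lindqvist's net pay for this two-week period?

£1,406.95

Regional Income Tax: taxable = £1,680.00 − 3×£300.00 = £780.00
  7.3% × £780.00 = £56.94
Long-Term Care Levy: cap £51,840.00 − YTD £50,260.00 = £1,580.00 subject; 1.45% × £1,580.00 = £22.91
Pension Levy: 4.8% × £1,680.00 = £80.64
Workforce Levy: 6.7% × £1,680.00 = £112.56
Total withheld: £56.94 + £22.91 + £80.64 + £112.56 = £273.05
Net pay: £1,680.00 − £273.05 = £1,406.95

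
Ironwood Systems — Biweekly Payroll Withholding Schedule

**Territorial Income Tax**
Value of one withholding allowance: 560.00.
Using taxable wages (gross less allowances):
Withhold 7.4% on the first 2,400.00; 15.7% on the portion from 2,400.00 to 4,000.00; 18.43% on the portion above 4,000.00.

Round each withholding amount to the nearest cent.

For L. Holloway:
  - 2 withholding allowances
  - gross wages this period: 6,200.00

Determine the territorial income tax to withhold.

Territorial Income Tax: taxable = 6,200.00 − 2×560.00 = 5,080.00
  428.80 + 18.43% × (5,080.00 − 4,000.00) = 428.80 + 18.43% × 1,080.00 = 627.84

627.84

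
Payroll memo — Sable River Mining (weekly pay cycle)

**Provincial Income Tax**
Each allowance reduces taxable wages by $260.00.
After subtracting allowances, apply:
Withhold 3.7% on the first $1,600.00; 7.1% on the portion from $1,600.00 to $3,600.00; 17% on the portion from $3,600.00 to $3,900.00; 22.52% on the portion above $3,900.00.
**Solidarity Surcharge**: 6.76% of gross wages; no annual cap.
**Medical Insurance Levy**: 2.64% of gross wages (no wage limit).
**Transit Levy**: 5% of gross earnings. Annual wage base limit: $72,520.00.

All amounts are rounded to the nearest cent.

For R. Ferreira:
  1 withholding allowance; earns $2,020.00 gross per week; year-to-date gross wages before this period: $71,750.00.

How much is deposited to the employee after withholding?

Provincial Income Tax: taxable = $2,020.00 − 1×$260.00 = $1,760.00
  $59.20 + 7.1% × ($1,760.00 − $1,600.00) = $59.20 + 7.1% × $160.00 = $70.56
Solidarity Surcharge: 6.76% × $2,020.00 = $136.55
Medical Insurance Levy: 2.64% × $2,020.00 = $53.33
Transit Levy: cap $72,520.00 − YTD $71,750.00 = $770.00 subject; 5% × $770.00 = $38.50
Total withheld: $70.56 + $136.55 + $53.33 + $38.50 = $298.94
Net pay: $2,020.00 − $298.94 = $1,721.06

$1,721.06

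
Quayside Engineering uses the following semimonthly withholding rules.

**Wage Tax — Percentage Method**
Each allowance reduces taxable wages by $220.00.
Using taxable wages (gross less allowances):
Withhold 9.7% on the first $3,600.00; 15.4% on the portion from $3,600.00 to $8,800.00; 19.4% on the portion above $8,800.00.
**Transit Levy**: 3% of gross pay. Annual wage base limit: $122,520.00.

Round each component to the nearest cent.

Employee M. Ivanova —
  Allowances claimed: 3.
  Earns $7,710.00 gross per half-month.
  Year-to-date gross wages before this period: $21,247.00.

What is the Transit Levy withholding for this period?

$231.30

Transit Levy: 3% × $7,710.00 = $231.30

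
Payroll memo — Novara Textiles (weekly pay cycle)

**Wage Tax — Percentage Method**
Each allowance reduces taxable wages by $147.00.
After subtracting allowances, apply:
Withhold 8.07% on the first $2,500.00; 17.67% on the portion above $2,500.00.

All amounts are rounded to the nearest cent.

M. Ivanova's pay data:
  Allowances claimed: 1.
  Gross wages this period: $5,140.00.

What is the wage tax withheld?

Wage Tax: taxable = $5,140.00 − 1×$147.00 = $4,993.00
  $201.75 + 17.67% × ($4,993.00 − $2,500.00) = $201.75 + 17.67% × $2,493.00 = $642.26

$642.26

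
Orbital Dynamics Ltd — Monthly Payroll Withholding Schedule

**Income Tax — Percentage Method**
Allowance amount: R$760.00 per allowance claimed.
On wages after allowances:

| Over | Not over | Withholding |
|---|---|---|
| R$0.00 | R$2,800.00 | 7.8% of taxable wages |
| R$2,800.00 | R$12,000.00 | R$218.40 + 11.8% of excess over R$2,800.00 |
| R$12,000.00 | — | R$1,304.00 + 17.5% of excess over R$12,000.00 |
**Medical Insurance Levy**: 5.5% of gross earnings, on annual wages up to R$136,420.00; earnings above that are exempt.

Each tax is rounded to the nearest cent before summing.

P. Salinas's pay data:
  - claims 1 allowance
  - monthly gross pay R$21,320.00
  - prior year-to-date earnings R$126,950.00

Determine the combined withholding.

R$3,322.85

Income Tax: taxable = R$21,320.00 − 1×R$760.00 = R$20,560.00
  R$1,304.00 + 17.5% × (R$20,560.00 − R$12,000.00) = R$1,304.00 + 17.5% × R$8,560.00 = R$2,802.00
Medical Insurance Levy: cap R$136,420.00 − YTD R$126,950.00 = R$9,470.00 subject; 5.5% × R$9,470.00 = R$520.85
Total: R$2,802.00 + R$520.85 = R$3,322.85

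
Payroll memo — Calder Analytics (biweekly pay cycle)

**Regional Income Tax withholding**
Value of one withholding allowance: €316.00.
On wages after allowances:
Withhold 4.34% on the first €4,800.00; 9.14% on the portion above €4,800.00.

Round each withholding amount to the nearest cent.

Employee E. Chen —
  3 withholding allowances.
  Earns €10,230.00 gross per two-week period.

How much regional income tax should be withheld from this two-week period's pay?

€617.97

Regional Income Tax: taxable = €10,230.00 − 3×€316.00 = €9,282.00
  €208.32 + 9.14% × (€9,282.00 − €4,800.00) = €208.32 + 9.14% × €4,482.00 = €617.97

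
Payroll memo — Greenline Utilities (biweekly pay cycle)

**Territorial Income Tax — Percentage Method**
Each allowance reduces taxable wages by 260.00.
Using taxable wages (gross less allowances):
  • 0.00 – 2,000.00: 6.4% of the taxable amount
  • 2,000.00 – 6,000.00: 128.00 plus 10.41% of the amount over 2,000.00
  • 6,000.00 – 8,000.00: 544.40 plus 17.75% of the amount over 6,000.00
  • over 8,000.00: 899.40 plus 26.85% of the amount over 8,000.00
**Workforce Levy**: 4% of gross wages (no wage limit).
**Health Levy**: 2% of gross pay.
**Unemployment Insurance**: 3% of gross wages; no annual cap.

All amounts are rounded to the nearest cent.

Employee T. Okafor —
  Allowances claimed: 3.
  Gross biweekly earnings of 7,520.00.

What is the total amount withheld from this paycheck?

Territorial Income Tax: taxable = 7,520.00 − 3×260.00 = 6,740.00
  544.40 + 17.75% × (6,740.00 − 6,000.00) = 544.40 + 17.75% × 740.00 = 675.75
Workforce Levy: 4% × 7,520.00 = 300.80
Health Levy: 2% × 7,520.00 = 150.40
Unemployment Insurance: 3% × 7,520.00 = 225.60
Total: 675.75 + 300.80 + 150.40 + 225.60 = 1,352.55

1,352.55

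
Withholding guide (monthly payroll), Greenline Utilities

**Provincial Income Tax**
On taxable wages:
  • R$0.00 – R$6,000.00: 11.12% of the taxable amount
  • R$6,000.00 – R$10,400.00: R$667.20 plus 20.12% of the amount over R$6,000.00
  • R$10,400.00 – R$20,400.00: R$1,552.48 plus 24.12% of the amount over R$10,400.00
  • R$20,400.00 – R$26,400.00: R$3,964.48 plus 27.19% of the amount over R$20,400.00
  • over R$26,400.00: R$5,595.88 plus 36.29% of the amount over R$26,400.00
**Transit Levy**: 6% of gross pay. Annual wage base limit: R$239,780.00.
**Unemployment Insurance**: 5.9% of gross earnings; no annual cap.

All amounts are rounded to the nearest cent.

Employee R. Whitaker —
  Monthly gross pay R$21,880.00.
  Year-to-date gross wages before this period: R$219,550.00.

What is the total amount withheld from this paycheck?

R$6,871.61

Provincial Income Tax: taxable = R$21,880.00
  R$3,964.48 + 27.19% × (R$21,880.00 − R$20,400.00) = R$3,964.48 + 27.19% × R$1,480.00 = R$4,366.89
Transit Levy: cap R$239,780.00 − YTD R$219,550.00 = R$20,230.00 subject; 6% × R$20,230.00 = R$1,213.80
Unemployment Insurance: 5.9% × R$21,880.00 = R$1,290.92
Total: R$4,366.89 + R$1,213.80 + R$1,290.92 = R$6,871.61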